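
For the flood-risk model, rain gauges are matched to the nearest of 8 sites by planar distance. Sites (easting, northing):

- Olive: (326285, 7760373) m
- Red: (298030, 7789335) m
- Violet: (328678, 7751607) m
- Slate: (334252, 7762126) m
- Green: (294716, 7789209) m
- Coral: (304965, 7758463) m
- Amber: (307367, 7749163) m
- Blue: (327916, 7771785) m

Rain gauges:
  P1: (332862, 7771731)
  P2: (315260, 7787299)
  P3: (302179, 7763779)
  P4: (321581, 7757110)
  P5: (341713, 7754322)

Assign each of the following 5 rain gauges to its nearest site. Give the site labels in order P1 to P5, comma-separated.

P1 → Blue (d²=24465832.00)
P2 → Red (d²=301018196.00)
P3 → Coral (d²=36021652.00)
P4 → Olive (d²=32774785.00)
P5 → Slate (d²=116568937.00)

Blue, Red, Coral, Olive, Slate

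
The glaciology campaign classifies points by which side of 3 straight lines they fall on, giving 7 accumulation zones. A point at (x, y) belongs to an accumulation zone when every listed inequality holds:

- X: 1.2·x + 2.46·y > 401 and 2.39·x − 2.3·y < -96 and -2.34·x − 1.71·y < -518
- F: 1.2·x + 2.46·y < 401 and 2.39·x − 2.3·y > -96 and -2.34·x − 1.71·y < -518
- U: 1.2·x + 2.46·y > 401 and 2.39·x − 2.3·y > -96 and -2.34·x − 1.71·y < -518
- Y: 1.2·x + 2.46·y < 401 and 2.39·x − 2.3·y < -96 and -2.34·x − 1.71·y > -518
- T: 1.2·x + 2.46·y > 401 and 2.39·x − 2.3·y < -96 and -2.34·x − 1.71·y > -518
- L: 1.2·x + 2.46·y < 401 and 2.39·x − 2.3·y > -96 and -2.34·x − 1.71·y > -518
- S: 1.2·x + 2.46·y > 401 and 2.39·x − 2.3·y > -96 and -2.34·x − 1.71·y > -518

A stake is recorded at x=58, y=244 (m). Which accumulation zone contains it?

X

1.2·58 + 2.46·244 = 669.840, which is > 401
2.39·58 − 2.3·244 = -422.580, which is < -96
-2.34·58 − 1.71·244 = -552.960, which is < -518
This sign pattern matches X.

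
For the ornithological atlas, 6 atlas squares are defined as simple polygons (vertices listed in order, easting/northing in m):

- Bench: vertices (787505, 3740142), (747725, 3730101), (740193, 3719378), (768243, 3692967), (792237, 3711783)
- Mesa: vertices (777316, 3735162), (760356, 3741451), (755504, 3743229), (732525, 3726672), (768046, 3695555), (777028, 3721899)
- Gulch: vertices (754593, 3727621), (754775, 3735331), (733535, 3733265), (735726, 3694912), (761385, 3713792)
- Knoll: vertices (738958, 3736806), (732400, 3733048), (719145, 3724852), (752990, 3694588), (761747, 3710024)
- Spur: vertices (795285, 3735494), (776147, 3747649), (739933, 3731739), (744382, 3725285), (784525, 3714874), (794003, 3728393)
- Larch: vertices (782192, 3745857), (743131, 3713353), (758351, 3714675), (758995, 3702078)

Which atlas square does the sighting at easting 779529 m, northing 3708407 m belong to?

Bench

Cast a ray rightward from (779529, 3708407). For each polygon, the edges (by vertex number in listed order) whose endpoints lie on opposite sides of northing = 3708407, where each meets that height, and whether that is right or left of the point:
Bench: 3–4 at easting≈751844.8 (left), 4–5 at easting≈787932.0 (right) → 1 crossing.
Mesa: 4–5 at easting≈753375.1 (left), 5–6 at easting≈772427.9 (left) → 0 crossings.
Gulch: 3–4 at easting≈734955.1 (left), 4–5 at easting≈754066.5 (left) → 0 crossings.
Knoll: 3–4 at easting≈737535.9 (left), 4–5 at easting≈760829.7 (left) → 0 crossings.
Spur: no edge straddles that height → 0 crossings.
Larch: 3–4 at easting≈758671.4 (left), 4–1 at easting≈762348.5 (left) → 0 crossings.
Only Bench has an odd count, so the point is inside Bench.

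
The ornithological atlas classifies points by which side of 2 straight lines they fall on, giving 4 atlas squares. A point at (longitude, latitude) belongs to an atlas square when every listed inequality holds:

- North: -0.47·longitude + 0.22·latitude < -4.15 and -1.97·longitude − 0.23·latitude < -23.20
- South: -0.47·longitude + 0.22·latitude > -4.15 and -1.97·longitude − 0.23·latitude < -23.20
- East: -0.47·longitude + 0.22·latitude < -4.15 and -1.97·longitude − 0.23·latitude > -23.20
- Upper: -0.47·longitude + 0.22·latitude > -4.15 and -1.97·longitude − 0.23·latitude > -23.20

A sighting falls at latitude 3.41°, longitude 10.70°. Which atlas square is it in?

East

-0.47·10.70 + 0.22·3.41 = -4.279, which is < -4.15
-1.97·10.70 − 0.23·3.41 = -21.863, which is > -23.20
This sign pattern matches East.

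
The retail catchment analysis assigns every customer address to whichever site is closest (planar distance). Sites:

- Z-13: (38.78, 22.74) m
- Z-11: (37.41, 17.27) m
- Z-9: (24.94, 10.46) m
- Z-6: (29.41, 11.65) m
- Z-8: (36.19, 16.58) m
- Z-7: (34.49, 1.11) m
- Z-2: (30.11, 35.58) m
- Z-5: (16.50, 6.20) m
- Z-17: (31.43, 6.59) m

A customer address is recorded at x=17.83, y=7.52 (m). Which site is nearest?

Squared distances to each site:
Z-13: 670.551; Z-11: 478.439; Z-9: 59.196; Z-6: 151.153; Z-8: 419.173; Z-7: 318.644; Z-2: 938.162; Z-5: 3.511; Z-17: 185.825.
Minimum at Z-5.

Z-5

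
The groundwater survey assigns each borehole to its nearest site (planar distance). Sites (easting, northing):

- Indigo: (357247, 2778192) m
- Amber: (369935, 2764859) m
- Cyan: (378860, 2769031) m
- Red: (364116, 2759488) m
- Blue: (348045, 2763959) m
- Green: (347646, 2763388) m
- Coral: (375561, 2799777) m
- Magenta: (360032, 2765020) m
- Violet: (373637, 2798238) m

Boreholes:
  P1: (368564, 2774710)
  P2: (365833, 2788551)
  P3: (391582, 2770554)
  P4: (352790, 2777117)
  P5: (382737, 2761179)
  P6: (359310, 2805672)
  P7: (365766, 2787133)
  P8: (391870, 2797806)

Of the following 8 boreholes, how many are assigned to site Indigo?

2

P1 → Amber
P2 → Violet
P3 → Cyan
P4 → Indigo
P5 → Cyan
P6 → Violet
P7 → Indigo
P8 → Coral
2 of the 8 go to Indigo.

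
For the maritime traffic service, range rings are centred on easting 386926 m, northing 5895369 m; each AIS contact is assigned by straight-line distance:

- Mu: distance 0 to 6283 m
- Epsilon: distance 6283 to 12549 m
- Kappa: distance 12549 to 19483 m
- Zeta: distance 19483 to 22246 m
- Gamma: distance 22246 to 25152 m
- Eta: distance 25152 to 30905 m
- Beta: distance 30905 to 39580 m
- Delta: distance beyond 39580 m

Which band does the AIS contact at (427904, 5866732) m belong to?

Delta

Distance = √((427904−386926)² + (5866732−5895369)²) = √(1679196484.000 + 820077769.000) = 49992.742 m.
39580 ≤ 49992.742 < ∞ → Delta.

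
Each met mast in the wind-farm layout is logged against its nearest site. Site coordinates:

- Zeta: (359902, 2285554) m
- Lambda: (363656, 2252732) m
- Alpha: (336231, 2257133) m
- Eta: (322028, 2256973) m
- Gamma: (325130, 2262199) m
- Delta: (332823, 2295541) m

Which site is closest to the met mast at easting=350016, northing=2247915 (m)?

Squared distances to each site:
Zeta: 1514427317.000; Lambda: 209253089.000; Alpha: 274997749.000; Eta: 865375508.000; Gamma: 823345652.000; Delta: 2563835125.000.
Minimum at Lambda.

Lambda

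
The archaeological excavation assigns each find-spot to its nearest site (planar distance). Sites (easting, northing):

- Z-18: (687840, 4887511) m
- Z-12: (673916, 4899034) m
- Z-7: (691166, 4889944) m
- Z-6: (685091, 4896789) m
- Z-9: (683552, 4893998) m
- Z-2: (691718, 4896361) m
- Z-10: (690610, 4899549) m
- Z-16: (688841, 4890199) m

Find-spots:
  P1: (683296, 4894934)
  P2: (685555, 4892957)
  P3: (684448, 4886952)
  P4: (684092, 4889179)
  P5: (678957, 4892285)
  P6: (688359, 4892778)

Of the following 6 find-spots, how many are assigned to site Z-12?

0

P1 → Z-9
P2 → Z-9
P3 → Z-18
P4 → Z-18
P5 → Z-9
P6 → Z-16
0 of the 6 go to Z-12.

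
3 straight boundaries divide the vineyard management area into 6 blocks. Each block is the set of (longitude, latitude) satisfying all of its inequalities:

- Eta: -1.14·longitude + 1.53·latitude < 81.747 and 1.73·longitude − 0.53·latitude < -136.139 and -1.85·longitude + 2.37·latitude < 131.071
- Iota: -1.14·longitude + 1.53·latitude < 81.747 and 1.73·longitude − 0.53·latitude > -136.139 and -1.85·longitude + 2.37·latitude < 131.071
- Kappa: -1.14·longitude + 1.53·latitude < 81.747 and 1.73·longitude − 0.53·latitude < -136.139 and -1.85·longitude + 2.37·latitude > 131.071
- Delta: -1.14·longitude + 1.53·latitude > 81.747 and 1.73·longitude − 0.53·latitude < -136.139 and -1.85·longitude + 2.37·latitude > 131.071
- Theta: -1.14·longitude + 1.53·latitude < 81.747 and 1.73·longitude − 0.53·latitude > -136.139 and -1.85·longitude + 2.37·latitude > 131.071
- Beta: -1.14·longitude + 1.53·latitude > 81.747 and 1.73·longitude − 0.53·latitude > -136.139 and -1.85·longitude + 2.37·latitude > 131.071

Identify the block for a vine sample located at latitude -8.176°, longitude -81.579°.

Kappa

-1.14·-81.579 + 1.53·-8.176 = 80.491, which is < 81.747
1.73·-81.579 − 0.53·-8.176 = -136.798, which is < -136.139
-1.85·-81.579 + 2.37·-8.176 = 131.544, which is > 131.071
This sign pattern matches Kappa.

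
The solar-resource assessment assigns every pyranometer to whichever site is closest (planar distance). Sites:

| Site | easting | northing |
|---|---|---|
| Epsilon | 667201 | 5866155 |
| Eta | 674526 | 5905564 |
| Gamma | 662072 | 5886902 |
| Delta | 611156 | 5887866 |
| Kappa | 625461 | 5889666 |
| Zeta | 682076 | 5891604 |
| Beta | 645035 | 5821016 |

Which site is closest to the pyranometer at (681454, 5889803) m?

Zeta

Squared distances to each site:
Epsilon: 762375913.000; Eta: 296406305.000; Gamma: 384077725.000; Delta: 4945560773.000; Kappa: 3135234818.000; Zeta: 3630485.000; Beta: 6057994930.000.
Minimum at Zeta.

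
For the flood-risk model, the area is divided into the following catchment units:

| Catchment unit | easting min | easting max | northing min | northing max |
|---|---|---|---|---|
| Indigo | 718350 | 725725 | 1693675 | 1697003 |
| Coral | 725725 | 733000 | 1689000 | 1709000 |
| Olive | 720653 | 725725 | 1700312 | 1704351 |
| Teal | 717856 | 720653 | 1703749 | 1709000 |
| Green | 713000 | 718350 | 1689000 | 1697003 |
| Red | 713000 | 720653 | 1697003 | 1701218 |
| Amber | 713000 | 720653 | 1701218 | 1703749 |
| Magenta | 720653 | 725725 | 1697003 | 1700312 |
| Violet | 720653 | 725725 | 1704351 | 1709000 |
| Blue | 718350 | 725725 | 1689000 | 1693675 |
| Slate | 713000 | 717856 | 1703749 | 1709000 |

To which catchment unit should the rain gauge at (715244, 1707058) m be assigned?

Slate

The point has easting = 715244 and northing = 1707058.
Only Slate satisfies 713000 ≤ easting ≤ 717856 and 1703749 ≤ northing ≤ 1709000.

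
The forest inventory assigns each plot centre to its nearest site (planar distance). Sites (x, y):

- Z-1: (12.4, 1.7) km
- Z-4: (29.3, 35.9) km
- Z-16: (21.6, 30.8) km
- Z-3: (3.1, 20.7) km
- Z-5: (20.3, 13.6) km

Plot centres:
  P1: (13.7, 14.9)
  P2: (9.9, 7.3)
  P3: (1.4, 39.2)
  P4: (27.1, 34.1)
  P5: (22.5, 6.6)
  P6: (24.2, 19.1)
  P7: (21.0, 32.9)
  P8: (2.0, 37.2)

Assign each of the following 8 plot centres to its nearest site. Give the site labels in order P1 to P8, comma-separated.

Z-5, Z-1, Z-3, Z-4, Z-5, Z-5, Z-16, Z-3

P1 → Z-5 (d²=45.25)
P2 → Z-1 (d²=37.61)
P3 → Z-3 (d²=345.14)
P4 → Z-4 (d²=8.08)
P5 → Z-5 (d²=53.84)
P6 → Z-5 (d²=45.46)
P7 → Z-16 (d²=4.77)
P8 → Z-3 (d²=273.46)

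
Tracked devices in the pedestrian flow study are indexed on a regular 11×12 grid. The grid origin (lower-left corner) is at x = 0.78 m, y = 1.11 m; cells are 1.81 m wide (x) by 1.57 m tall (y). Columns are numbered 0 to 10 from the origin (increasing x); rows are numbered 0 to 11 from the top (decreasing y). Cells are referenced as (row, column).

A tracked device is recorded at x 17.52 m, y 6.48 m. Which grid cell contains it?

Column index: ⌊(17.52 − 0.78) / 1.81⌋ = ⌊9.249⌋ = 9
Row offset from origin: ⌊(6.48 − 1.11) / 1.57⌋ = ⌊3.420⌋ = 3 → row 8 (counted from top)

(8, 9)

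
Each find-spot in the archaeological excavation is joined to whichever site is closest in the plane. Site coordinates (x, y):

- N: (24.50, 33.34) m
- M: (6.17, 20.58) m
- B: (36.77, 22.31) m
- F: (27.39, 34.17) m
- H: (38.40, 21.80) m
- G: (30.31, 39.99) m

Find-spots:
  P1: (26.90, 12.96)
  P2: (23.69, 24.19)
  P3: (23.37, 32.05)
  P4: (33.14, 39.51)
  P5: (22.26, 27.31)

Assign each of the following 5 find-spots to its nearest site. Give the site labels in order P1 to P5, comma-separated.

B, N, N, G, N

P1 → B (d²=184.84)
P2 → N (d²=84.38)
P3 → N (d²=2.94)
P4 → G (d²=8.24)
P5 → N (d²=41.38)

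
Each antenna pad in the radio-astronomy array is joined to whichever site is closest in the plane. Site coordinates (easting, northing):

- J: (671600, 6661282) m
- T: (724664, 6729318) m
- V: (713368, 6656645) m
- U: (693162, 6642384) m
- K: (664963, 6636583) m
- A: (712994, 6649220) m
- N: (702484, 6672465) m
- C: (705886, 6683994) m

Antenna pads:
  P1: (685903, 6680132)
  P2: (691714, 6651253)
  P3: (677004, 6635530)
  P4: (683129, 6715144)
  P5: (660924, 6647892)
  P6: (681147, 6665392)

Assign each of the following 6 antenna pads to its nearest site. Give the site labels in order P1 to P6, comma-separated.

P1 → N (d²=333712450.00)
P2 → U (d²=80755865.00)
P3 → K (d²=146094490.00)
P4 → C (d²=1488203549.00)
P5 → K (d²=144207002.00)
P6 → J (d²=108037309.00)

N, U, K, C, K, J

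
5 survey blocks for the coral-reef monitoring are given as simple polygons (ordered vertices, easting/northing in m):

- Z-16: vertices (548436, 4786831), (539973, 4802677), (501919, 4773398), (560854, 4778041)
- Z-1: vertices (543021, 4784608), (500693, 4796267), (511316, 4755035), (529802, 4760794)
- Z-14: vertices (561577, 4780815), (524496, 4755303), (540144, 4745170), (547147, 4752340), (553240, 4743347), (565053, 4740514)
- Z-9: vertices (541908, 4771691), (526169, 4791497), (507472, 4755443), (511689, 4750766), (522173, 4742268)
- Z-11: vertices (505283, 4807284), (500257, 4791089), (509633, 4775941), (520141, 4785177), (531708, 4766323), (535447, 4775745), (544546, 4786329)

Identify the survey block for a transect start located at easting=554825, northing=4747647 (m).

Z-14

Cast a ray rightward from (554825, 4747647). For each polygon, the edges (by vertex number in listed order) whose endpoints lie on opposite sides of northing = 4747647, where each meets that height, and whether that is right or left of the point:
Z-16: no edge straddles that height → 0 crossings.
Z-1: no edge straddles that height → 0 crossings.
Z-14: 2–3 at easting≈536318.9 (left), 3–4 at easting≈542563.3 (left), 4–5 at easting≈550326.6 (left), 6–1 at easting≈564437.8 (right) → 1 crossing.
Z-9: 4–5 at easting≈515536.9 (left), 5–1 at easting≈525780.9 (left) → 0 crossings.
Z-11: no edge straddles that height → 0 crossings.
Only Z-14 has an odd count, so the point is inside Z-14.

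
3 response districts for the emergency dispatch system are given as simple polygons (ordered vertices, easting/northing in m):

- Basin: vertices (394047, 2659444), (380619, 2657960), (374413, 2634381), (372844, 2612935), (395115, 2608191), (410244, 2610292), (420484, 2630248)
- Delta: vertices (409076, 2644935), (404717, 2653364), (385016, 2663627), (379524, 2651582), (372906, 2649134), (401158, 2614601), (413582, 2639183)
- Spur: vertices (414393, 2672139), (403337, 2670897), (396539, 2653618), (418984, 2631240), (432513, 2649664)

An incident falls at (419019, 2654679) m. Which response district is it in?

Cast a ray rightward from (419019, 2654679). For each polygon, the edges (by vertex number in listed order) whose endpoints lie on opposite sides of northing = 2654679, where each meets that height, and whether that is right or left of the point:
Basin: 2–3 at easting≈379755.4 (left), 7–1 at easting≈398361.7 (left) → 0 crossings.
Delta: 2–3 at easting≈402192.7 (left), 3–4 at easting≈380936.1 (left) → 0 crossings.
Spur: 2–3 at easting≈396956.4 (left), 5–1 at easting≈428469.8 (right) → 1 crossing.
Only Spur has an odd count, so the point is inside Spur.

Spur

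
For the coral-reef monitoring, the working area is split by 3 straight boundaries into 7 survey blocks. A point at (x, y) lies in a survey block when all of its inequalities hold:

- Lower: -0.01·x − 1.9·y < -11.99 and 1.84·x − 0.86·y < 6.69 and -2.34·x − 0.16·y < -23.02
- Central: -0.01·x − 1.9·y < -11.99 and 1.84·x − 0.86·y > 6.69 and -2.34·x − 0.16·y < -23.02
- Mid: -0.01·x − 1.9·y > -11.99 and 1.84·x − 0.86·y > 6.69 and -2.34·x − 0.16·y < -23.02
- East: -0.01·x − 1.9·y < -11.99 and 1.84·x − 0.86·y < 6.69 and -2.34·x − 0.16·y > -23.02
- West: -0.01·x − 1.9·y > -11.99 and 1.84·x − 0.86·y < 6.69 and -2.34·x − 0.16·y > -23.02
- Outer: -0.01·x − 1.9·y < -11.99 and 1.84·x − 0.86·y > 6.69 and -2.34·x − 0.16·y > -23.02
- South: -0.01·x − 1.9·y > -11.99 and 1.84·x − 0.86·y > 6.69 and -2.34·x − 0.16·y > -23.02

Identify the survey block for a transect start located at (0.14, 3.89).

West

-0.01·0.14 − 1.9·3.89 = -7.392, which is > -11.99
1.84·0.14 − 0.86·3.89 = -3.088, which is < 6.69
-2.34·0.14 − 0.16·3.89 = -0.950, which is > -23.02
This sign pattern matches West.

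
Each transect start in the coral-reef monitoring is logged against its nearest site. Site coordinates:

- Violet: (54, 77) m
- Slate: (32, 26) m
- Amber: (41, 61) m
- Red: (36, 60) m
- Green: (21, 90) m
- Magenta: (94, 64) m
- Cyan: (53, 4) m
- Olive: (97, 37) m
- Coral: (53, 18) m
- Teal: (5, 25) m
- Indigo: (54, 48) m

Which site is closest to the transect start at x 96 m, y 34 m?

Olive

Squared distances to each site:
Violet: 3613.000; Slate: 4160.000; Amber: 3754.000; Red: 4276.000; Green: 8761.000; Magenta: 904.000; Cyan: 2749.000; Olive: 10.000; Coral: 2105.000; Teal: 8362.000; Indigo: 1960.000.
Minimum at Olive.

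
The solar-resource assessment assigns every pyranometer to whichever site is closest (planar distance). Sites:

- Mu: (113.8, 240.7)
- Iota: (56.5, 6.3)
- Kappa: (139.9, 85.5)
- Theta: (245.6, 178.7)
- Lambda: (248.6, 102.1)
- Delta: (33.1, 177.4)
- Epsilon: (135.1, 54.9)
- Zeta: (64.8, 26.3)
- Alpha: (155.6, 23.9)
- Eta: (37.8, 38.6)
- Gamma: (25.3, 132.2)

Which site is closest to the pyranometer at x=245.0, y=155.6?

Theta

Squared distances to each site:
Mu: 24455.450; Iota: 57822.740; Kappa: 15960.020; Theta: 533.970; Lambda: 2875.210; Delta: 45376.850; Epsilon: 22218.500; Zeta: 49190.530; Alpha: 25337.250; Eta: 56620.840; Gamma: 48815.650.
Minimum at Theta.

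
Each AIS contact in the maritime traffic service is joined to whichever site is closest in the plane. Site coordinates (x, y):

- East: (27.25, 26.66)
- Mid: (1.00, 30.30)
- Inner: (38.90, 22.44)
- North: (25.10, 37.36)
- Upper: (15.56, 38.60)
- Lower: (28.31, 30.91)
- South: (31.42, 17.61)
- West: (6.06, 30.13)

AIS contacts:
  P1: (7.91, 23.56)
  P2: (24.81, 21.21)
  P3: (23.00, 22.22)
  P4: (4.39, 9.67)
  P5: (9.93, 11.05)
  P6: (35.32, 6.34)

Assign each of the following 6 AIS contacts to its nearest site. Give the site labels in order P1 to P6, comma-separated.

P1 → West (d²=46.59)
P2 → East (d²=35.66)
P3 → East (d²=37.78)
P4 → West (d²=421.40)
P5 → West (d²=379.02)
P6 → South (d²=142.22)

West, East, East, West, West, South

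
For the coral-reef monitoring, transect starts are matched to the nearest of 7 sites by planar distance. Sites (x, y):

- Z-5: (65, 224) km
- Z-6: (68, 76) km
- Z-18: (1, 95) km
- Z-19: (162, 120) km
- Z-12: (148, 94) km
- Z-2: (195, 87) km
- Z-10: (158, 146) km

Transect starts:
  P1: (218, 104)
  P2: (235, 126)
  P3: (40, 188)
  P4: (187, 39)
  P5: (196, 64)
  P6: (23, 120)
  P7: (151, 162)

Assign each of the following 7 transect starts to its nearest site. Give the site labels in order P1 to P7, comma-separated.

P1 → Z-2 (d²=818.00)
P2 → Z-2 (d²=3121.00)
P3 → Z-5 (d²=1921.00)
P4 → Z-2 (d²=2368.00)
P5 → Z-2 (d²=530.00)
P6 → Z-18 (d²=1109.00)
P7 → Z-10 (d²=305.00)

Z-2, Z-2, Z-5, Z-2, Z-2, Z-18, Z-10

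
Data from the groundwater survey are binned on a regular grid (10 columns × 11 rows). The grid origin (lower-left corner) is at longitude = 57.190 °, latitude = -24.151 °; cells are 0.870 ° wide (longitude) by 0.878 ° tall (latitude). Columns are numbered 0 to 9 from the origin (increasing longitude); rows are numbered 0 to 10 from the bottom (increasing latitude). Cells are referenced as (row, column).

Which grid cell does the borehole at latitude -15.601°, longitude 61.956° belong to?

Column index: ⌊(61.956 − 57.190) / 0.870⌋ = ⌊5.478⌋ = 5
Row offset from origin: ⌊(-15.601 − -24.151) / 0.878⌋ = ⌊9.738⌋ = 9 → row 9

(9, 5)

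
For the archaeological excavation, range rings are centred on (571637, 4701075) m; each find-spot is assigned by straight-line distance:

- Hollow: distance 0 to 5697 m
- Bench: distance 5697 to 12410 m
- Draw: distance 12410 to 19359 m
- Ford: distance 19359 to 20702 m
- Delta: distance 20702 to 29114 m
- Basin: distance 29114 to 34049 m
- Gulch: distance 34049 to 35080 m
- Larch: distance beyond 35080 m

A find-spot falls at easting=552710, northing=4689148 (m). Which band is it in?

Distance = √((552710−571637)² + (4689148−4701075)²) = √(358231329.000 + 142253329.000) = 22371.514 m.
20702 ≤ 22371.514 < 29114 → Delta.

Delta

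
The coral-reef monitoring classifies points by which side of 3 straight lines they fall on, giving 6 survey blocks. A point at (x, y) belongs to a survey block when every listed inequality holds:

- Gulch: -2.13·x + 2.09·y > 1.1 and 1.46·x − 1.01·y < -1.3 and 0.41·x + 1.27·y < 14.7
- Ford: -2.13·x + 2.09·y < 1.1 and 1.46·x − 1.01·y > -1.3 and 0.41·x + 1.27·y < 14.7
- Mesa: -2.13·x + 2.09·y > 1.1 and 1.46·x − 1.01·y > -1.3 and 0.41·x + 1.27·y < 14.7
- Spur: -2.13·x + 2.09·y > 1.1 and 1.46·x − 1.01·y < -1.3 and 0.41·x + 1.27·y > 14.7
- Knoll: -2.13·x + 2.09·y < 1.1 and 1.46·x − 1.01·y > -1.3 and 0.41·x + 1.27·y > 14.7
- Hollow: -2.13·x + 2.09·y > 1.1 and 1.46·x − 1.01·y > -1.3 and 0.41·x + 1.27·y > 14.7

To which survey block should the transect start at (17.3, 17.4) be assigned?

-2.13·17.3 + 2.09·17.4 = -0.483, which is < 1.1
1.46·17.3 − 1.01·17.4 = 7.684, which is > -1.3
0.41·17.3 + 1.27·17.4 = 29.191, which is > 14.7
This sign pattern matches Knoll.

Knoll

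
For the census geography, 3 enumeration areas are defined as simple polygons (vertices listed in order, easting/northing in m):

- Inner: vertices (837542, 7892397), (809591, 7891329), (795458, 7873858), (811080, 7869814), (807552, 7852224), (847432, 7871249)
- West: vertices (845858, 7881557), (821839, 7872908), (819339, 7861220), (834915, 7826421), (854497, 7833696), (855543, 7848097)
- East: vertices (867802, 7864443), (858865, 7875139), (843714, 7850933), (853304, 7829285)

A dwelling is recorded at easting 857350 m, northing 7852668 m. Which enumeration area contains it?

East

Cast a ray rightward from (857350, 7852668). For each polygon, the edges (by vertex number in listed order) whose endpoints lie on opposite sides of northing = 7852668, where each meets that height, and whether that is right or left of the point:
Inner: 4–5 at easting≈807641.1 (left), 5–6 at easting≈808482.7 (left) → 0 crossings.
West: 3–4 at easting≈823166.9 (left), 6–1 at easting≈854219.9 (left) → 0 crossings.
East: 2–3 at easting≈844800.0 (left), 4–1 at easting≈862946.4 (right) → 1 crossing.
Only East has an odd count, so the point is inside East.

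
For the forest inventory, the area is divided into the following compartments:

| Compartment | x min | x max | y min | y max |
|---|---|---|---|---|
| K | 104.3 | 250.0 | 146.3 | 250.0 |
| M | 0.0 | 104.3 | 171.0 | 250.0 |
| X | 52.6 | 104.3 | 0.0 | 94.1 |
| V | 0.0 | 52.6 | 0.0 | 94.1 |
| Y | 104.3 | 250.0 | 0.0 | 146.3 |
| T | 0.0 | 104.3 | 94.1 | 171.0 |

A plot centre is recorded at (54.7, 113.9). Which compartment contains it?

The point has x = 54.7 and y = 113.9.
Only T satisfies 0.0 ≤ x ≤ 104.3 and 94.1 ≤ y ≤ 171.0.

T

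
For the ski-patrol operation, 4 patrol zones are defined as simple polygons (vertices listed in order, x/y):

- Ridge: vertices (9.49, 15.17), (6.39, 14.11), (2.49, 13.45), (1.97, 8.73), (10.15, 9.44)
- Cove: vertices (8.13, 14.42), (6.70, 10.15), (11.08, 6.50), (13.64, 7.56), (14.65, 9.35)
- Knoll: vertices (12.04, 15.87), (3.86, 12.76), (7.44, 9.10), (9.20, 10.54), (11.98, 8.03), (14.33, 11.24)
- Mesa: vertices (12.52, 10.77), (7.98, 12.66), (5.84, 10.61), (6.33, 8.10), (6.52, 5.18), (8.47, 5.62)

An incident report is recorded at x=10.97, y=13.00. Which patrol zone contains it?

Cast a ray rightward from (10.97, 13.00). For each polygon, the edges (by vertex number in listed order) whose endpoints lie on opposite sides of y = 13.00, where each meets that height, and whether that is right or left of the point:
Ridge: 3–4 at x≈2.440 (left), 5–1 at x≈9.740 (left) → 0 crossings.
Cove: 1–2 at x≈7.654 (left), 5–1 at x≈9.956 (left) → 0 crossings.
Knoll: 1–2 at x≈4.491 (left), 6–1 at x≈13.460 (right) → 1 crossing.
Mesa: no edge straddles that height → 0 crossings.
Only Knoll has an odd count, so the point is inside Knoll.

Knoll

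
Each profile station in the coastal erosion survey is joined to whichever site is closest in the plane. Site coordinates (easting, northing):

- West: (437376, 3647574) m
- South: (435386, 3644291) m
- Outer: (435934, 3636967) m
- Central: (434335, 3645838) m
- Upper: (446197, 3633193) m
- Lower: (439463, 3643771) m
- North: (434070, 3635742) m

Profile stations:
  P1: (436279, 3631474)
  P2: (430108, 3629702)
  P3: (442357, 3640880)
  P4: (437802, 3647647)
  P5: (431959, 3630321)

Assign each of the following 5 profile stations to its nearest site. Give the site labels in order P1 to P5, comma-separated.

North, North, Lower, West, North

P1 → North (d²=23095505.00)
P2 → North (d²=52179044.00)
P3 → Lower (d²=16733117.00)
P4 → West (d²=186805.00)
P5 → North (d²=33843562.00)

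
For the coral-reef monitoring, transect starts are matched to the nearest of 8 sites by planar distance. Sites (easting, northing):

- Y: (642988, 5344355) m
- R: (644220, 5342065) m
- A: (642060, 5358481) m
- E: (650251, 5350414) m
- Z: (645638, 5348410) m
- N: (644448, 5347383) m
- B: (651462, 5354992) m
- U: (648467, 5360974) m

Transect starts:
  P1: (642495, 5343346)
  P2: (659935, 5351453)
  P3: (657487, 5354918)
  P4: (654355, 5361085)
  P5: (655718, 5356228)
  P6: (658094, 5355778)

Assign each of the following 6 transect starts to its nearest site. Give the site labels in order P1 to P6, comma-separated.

Y, B, B, U, B, B

P1 → Y (d²=1261130.00)
P2 → B (d²=84316250.00)
P3 → B (d²=36306101.00)
P4 → U (d²=34680865.00)
P5 → B (d²=19641232.00)
P6 → B (d²=44601220.00)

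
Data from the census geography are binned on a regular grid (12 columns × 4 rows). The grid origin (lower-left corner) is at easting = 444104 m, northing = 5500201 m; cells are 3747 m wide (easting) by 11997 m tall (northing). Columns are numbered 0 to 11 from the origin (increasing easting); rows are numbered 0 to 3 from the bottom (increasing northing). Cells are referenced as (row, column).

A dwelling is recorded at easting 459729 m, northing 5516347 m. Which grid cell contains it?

Column index: ⌊(459729 − 444104) / 3747⌋ = ⌊4.170⌋ = 4
Row offset from origin: ⌊(5516347 − 5500201) / 11997⌋ = ⌊1.346⌋ = 1 → row 1

(1, 4)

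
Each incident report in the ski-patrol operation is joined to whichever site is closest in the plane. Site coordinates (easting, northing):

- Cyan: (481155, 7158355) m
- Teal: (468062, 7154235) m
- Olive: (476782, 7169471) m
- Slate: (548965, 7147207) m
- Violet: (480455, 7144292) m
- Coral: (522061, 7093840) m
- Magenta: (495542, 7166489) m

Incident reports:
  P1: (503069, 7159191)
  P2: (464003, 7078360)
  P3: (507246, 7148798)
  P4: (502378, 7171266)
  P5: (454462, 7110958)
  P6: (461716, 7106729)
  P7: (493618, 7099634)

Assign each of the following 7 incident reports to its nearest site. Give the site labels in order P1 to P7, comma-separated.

Magenta, Coral, Magenta, Magenta, Violet, Violet, Coral

P1 → Magenta (d²=109916533.00)
P2 → Coral (d²=3610361764.00)
P3 → Magenta (d²=449955097.00)
P4 → Magenta (d²=69550625.00)
P5 → Violet (d²=1786791605.00)
P6 → Violet (d²=1762129090.00)
P7 → Coral (d²=842574685.00)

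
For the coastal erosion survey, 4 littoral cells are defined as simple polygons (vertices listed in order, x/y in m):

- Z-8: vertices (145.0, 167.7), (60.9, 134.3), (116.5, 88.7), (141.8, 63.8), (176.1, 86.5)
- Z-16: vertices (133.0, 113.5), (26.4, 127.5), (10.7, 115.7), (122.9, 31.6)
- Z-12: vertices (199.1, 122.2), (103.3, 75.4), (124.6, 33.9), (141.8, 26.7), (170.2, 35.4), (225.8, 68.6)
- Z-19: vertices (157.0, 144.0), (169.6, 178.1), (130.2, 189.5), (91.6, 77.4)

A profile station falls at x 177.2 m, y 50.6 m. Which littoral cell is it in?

Z-12

Cast a ray rightward from (177.2, 50.6). For each polygon, the edges (by vertex number in listed order) whose endpoints lie on opposite sides of y = 50.6, where each meets that height, and whether that is right or left of the point:
Z-8: no edge straddles that height → 0 crossings.
Z-16: 3–4 at x≈97.55 (left), 4–1 at x≈125.24 (left) → 0 crossings.
Z-12: 2–3 at x≈116.03 (left), 5–6 at x≈195.66 (right) → 1 crossing.
Z-19: no edge straddles that height → 0 crossings.
Only Z-12 has an odd count, so the point is inside Z-12.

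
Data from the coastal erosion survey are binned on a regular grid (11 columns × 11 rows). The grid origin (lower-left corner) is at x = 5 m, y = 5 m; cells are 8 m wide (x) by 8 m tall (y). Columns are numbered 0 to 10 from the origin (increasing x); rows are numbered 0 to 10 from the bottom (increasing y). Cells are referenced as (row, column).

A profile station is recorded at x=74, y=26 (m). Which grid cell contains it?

Column index: ⌊(74 − 5) / 8⌋ = ⌊8.625⌋ = 8
Row offset from origin: ⌊(26 − 5) / 8⌋ = ⌊2.625⌋ = 2 → row 2

(2, 8)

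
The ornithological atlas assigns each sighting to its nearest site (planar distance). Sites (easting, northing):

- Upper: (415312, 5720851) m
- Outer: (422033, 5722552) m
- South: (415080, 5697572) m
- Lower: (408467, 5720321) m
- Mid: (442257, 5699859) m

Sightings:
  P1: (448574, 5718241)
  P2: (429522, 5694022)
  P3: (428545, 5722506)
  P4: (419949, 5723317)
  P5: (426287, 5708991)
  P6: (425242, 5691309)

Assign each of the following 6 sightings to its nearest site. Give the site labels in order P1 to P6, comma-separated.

Mid, Mid, Outer, Outer, Outer, South

P1 → Mid (d²=377802413.00)
P2 → Mid (d²=196250794.00)
P3 → Outer (d²=42408260.00)
P4 → Outer (d²=4928281.00)
P5 → Outer (d²=201997237.00)
P6 → South (d²=142491413.00)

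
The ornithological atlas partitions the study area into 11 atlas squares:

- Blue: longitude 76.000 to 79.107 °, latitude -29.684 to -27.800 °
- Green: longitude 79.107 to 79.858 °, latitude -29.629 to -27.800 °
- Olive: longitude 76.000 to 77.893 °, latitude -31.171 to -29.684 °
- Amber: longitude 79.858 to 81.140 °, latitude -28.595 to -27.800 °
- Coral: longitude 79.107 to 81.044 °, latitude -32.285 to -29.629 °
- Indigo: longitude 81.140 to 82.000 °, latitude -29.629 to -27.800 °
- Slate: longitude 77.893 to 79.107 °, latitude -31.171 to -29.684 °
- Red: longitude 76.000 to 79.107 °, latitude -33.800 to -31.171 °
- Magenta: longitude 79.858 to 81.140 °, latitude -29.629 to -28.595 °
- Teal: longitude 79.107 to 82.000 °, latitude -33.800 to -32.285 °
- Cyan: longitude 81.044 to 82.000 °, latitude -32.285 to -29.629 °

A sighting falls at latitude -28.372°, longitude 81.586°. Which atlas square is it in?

The point has longitude = 81.586 and latitude = -28.372.
Only Indigo satisfies 81.140 ≤ longitude ≤ 82.000 and -29.629 ≤ latitude ≤ -27.800.

Indigo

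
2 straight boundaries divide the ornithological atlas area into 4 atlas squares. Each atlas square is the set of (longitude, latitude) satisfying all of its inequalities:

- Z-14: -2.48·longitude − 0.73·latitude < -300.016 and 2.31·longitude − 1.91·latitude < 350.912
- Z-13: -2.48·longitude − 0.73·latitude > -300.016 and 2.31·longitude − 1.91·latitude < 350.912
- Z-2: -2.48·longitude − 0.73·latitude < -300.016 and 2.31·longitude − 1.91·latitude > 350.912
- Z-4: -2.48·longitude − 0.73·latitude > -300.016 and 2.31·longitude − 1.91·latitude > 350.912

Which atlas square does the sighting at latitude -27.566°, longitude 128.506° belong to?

Z-13

-2.48·128.506 − 0.73·-27.566 = -298.572, which is > -300.016
2.31·128.506 − 1.91·-27.566 = 349.500, which is < 350.912
This sign pattern matches Z-13.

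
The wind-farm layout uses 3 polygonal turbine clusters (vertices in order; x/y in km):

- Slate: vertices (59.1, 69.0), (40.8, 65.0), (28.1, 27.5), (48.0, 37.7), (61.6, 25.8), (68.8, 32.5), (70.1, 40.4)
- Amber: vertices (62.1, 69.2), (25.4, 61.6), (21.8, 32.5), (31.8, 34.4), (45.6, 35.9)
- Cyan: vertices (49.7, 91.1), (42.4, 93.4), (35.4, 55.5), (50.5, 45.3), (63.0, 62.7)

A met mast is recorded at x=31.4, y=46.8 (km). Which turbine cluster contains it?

Amber

Cast a ray rightward from (31.4, 46.8). For each polygon, the edges (by vertex number in listed order) whose endpoints lie on opposite sides of y = 46.8, where each meets that height, and whether that is right or left of the point:
Slate: 2–3 at x≈34.64 (right), 7–1 at x≈67.64 (right) → 2 crossings.
Amber: 2–3 at x≈23.57 (left), 5–1 at x≈51.00 (right) → 1 crossing.
Cyan: 3–4 at x≈48.28 (right), 4–5 at x≈51.58 (right) → 2 crossings.
Only Amber has an odd count, so the point is inside Amber.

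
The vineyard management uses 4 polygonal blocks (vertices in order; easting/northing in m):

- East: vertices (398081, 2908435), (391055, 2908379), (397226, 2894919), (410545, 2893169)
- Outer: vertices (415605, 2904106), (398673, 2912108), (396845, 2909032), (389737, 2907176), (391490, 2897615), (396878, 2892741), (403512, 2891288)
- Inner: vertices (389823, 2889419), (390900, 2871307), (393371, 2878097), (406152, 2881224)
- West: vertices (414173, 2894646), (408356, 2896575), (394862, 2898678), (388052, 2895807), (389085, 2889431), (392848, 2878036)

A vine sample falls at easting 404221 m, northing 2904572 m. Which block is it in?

Cast a ray rightward from (404221, 2904572). For each polygon, the edges (by vertex number in listed order) whose endpoints lie on opposite sides of northing = 2904572, where each meets that height, and whether that is right or left of the point:
East: 2–3 at easting≈392800.4 (left), 4–1 at easting≈401235.0 (left) → 0 crossings.
Outer: 1–2 at easting≈414619.0 (right), 4–5 at easting≈390214.4 (left) → 1 crossing.
Inner: no edge straddles that height → 0 crossings.
West: no edge straddles that height → 0 crossings.
Only Outer has an odd count, so the point is inside Outer.

Outer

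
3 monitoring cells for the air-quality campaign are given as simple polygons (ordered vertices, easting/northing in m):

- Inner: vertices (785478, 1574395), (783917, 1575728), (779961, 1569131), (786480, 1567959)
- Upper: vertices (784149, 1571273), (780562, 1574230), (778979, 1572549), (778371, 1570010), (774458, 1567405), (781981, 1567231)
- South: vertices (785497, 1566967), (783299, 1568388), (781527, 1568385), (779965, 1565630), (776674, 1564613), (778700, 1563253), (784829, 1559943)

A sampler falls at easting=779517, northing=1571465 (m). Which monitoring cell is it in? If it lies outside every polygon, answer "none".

Upper

Cast a ray rightward from (779517, 1571465). For each polygon, the edges (by vertex number in listed order) whose endpoints lie on opposite sides of northing = 1571465, where each meets that height, and whether that is right or left of the point:
Inner: 2–3 at easting≈781360.6 (right), 4–1 at easting≈785934.2 (right) → 2 crossings.
Upper: 1–2 at easting≈783916.1 (right), 3–4 at easting≈778719.4 (left) → 1 crossing.
South: no edge straddles that height → 0 crossings.
Only Upper has an odd count, so the point is inside Upper.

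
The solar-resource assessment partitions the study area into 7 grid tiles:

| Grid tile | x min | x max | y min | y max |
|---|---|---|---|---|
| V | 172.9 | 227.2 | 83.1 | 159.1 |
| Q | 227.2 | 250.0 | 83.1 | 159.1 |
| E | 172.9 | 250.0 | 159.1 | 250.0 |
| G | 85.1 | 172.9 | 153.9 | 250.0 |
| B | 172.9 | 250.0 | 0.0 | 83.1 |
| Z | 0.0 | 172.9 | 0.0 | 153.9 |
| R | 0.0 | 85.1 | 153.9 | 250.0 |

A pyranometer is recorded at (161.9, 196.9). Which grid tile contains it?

G

The point has x = 161.9 and y = 196.9.
Only G satisfies 85.1 ≤ x ≤ 172.9 and 153.9 ≤ y ≤ 250.0.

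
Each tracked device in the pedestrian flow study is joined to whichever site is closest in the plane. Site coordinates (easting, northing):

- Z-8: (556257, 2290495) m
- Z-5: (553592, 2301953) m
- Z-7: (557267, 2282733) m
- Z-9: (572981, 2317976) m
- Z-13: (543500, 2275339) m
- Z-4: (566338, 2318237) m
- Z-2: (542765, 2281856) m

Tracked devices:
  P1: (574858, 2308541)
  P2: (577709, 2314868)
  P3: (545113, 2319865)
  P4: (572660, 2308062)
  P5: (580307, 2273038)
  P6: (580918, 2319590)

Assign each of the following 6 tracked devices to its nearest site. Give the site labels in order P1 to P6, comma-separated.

P1 → Z-9 (d²=92542354.00)
P2 → Z-9 (d²=32013648.00)
P3 → Z-5 (d²=392733185.00)
P4 → Z-9 (d²=98390437.00)
P5 → Z-7 (d²=624834625.00)
P6 → Z-9 (d²=65600965.00)

Z-9, Z-9, Z-5, Z-9, Z-7, Z-9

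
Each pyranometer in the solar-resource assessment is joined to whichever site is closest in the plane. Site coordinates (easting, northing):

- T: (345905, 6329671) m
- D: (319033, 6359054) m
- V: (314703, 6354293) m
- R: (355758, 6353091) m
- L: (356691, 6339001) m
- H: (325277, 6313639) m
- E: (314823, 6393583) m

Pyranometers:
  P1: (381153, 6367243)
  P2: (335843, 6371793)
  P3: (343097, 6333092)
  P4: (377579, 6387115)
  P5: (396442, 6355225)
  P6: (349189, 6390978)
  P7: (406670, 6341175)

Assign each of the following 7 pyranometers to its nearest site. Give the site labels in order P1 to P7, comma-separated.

R, D, T, R, R, E, L

P1 → R (d²=845185129.00)
P2 → D (d²=444858221.00)
P3 → T (d²=19588105.00)
P4 → R (d²=1633788617.00)
P5 → R (d²=1659741812.00)
P6 → E (d²=1187807981.00)
P7 → L (d²=2502626717.00)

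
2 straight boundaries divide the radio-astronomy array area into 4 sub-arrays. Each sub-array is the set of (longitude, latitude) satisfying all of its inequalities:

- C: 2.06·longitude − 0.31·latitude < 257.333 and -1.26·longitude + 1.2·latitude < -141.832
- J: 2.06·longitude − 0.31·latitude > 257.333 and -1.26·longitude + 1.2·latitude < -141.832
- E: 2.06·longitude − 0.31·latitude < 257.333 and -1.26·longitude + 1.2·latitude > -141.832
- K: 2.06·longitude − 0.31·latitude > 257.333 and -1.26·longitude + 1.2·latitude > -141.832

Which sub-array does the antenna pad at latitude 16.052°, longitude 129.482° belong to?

J

2.06·129.482 − 0.31·16.052 = 261.757, which is > 257.333
-1.26·129.482 + 1.2·16.052 = -143.885, which is < -141.832
This sign pattern matches J.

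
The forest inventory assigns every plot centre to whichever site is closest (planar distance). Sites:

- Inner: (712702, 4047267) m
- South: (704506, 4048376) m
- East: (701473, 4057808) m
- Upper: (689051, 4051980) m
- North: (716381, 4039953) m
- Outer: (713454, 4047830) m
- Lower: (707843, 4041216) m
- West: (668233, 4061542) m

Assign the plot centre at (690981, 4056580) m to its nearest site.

Upper

Squared distances to each site:
Inner: 558533810.000; South: 250231241.000; East: 111590048.000; Upper: 24884900.000; North: 921617129.000; Outer: 581598229.000; Lower: 520379540.000; West: 542092948.000.
Minimum at Upper.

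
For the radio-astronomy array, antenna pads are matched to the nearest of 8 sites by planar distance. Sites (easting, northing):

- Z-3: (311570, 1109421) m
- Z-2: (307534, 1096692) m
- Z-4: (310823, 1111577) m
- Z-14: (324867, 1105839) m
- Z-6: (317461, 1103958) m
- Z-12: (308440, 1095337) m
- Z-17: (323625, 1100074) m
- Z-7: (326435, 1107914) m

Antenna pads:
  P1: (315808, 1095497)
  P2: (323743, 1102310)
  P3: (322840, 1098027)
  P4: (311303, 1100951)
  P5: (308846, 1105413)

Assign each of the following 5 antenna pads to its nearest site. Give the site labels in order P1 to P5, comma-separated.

P1 → Z-12 (d²=54313024.00)
P2 → Z-17 (d²=5013620.00)
P3 → Z-17 (d²=4806434.00)
P4 → Z-2 (d²=32344442.00)
P5 → Z-3 (d²=23484240.00)

Z-12, Z-17, Z-17, Z-2, Z-3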